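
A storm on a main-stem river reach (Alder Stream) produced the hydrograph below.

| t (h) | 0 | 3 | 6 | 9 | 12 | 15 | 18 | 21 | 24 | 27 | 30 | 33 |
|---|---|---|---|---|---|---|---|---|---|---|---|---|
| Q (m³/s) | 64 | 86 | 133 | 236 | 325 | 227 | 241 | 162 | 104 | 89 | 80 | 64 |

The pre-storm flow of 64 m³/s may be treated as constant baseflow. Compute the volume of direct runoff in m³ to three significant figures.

Direct-runoff ordinates (Q − Q_b): 0.0, 22.0, 69.0, 172.0, 261.0, 163.0, 177.0, 98.0, 40.0, 25.0, 16.0, 0.0 m³/s.
ΣQ_DR = 1043 m³/s.
With Δt = 3 h = 10800 s, V = ΣQ_DR · Δt = 1043 × 10800 = 1.13 × 10^7 m³.

V ≈ 1.13 × 10^7 m³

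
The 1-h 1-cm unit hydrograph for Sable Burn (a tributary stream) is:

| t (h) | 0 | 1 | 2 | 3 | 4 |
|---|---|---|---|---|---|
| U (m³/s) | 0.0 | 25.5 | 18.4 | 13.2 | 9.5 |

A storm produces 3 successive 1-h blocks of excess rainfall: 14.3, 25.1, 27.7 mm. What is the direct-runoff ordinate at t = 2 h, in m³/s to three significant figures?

Q ≈ 90.3 m³/s

By discrete convolution, Q_j = Σ (P_i / 10 mm) · U_{j−i}.
At t = 2 h (j=2): Q = (14.3/10)·18.4 + (25.1/10)·25.5 + (27.7/10)·0.0 = 90.3 m³/s.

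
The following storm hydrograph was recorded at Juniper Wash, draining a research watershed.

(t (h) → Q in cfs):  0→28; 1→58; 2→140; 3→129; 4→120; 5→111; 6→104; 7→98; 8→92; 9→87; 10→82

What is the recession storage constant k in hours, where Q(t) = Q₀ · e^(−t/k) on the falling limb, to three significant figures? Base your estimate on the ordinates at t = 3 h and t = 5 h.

On the falling limb, Q drops from 129 to 111 cfs between t = 3 h and t = 5 h (Δt = 2 h).
k = −Δt / ln(Q₂/Q₁) = −2 / ln(111/129) = 13.3 h.

k ≈ 13.3 h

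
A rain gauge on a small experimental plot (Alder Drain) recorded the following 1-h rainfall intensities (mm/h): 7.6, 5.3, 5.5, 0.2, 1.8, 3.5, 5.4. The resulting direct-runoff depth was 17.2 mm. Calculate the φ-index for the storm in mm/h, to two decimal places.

Only the 5 blocks with intensity above φ contribute runoff: 7.6, 5.3, 5.5, 3.5, 5.4 mm/h.
Σ(I−φ)·Δt = d  ⇒  (7.6+5.3+5.5+3.5+5.4 − 5φ)·1 = 17.2
φ = (27.30 − 17.2/1) / 5 = 2.02 mm/h.

φ ≈ 2.02 mm/h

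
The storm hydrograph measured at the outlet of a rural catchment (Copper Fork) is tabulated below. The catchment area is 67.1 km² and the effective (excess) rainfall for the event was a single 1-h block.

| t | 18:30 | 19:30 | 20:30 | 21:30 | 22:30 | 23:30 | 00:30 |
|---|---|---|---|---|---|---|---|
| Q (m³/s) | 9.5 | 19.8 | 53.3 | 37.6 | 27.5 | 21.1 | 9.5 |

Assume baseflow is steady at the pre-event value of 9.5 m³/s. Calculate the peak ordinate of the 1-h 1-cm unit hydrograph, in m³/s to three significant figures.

Direct runoff: 0.0, 10.3, 43.8, 28.1, 18.0, 11.6, 0.0 m³/s; ΣQ_DR = 111.8 m³/s, peak = 43.8 m³/s.
Runoff depth d = ΣQ_DR·Δt / A = 111.8 × 3600 / (67.1 km²) = 5.998 mm.
The 1-cm UH is the DRH scaled by (10 mm)/d, so U_p = 43.8 × 10/5.998 = 73.0 m³/s.

U_p ≈ 73.0 m³/s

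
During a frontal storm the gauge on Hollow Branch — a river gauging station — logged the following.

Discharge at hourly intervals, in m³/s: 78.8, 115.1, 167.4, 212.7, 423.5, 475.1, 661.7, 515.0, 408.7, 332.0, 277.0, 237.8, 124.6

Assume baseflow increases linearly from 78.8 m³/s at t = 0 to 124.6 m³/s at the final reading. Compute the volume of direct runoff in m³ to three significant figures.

V ≈ 9.75 × 10^6 m³

Direct-runoff ordinates (Q − Q_b): 0.00, 32.48, 80.97, 122.45, 329.43, 377.22, 560.00, 409.48, 299.37, 218.85, 160.03, 117.02, 0.00 m³/s.
ΣQ_DR = 2707 m³/s.
With Δt = 1 h = 3600 s, V = ΣQ_DR · Δt = 2707 × 3600 = 9.75 × 10^6 m³.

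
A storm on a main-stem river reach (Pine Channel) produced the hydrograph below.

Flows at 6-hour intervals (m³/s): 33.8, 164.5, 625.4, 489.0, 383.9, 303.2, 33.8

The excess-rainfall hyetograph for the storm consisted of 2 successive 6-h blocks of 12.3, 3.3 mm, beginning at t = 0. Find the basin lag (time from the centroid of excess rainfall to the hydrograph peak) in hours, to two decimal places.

t_L ≈ 7.73 h

Centroid of excess rainfall: t_c = Σ P_i·t̄_i / ΣP_i = 4.2692 h (block centres at 3, 9 h).
Hydrograph peak occurs at t = 12 h, so basin lag t_L = 12 − 4.2692 = 7.73 h.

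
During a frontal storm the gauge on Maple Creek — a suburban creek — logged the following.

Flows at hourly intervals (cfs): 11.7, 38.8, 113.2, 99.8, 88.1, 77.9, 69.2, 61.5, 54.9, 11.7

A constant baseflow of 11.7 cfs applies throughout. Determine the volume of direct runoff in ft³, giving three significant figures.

Direct-runoff ordinates (Q − Q_b): 0.0, 27.1, 101.5, 88.1, 76.4, 66.2, 57.5, 49.8, 43.2, 0.0 cfs.
ΣQ_DR = 509.8 cfs.
With Δt = 1 h = 3600 s, V = ΣQ_DR · Δt = 509.8 × 3600 = 1.84 × 10^6 ft³.

V ≈ 1.84 × 10^6 ft³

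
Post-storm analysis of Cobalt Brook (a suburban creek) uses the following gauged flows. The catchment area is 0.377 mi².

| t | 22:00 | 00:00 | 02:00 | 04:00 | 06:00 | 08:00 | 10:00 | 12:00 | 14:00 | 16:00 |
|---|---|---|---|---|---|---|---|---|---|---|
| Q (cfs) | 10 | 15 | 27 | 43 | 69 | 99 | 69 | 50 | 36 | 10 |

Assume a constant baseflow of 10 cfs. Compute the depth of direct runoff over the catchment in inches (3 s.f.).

Direct runoff: 0.0, 5.0, 17.0, 33.0, 59.0, 89.0, 59.0, 40.0, 26.0, 0.0 cfs; ΣQ_DR = 328.0 cfs.
V = ΣQ_DR · Δt = 328.0 × 7200 s = 2.362 × 10^6 ft³.
Over A = 0.377 mi², depth = V / A = 2.70 in.

d ≈ 2.70 in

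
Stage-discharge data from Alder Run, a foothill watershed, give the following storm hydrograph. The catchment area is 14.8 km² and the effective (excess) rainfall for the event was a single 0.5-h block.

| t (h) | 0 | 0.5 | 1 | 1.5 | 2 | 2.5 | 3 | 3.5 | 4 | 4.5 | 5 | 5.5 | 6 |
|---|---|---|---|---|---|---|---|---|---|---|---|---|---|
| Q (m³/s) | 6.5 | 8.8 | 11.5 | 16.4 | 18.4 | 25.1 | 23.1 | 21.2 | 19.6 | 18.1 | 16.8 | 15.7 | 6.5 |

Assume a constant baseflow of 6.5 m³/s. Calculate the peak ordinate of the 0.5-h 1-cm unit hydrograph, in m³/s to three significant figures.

Direct runoff: 0.0, 2.3, 5.0, 9.9, 11.9, 18.6, 16.6, 14.7, 13.1, 11.6, 10.3, 9.2, 0.0 m³/s; ΣQ_DR = 123.2 m³/s, peak = 18.6 m³/s.
Runoff depth d = ΣQ_DR·Δt / A = 123.2 × 1800 / (14.8 km²) = 14.98 mm.
The 1-cm UH is the DRH scaled by (10 mm)/d, so U_p = 18.6 × 10/14.98 = 12.4 m³/s.

U_p ≈ 12.4 m³/s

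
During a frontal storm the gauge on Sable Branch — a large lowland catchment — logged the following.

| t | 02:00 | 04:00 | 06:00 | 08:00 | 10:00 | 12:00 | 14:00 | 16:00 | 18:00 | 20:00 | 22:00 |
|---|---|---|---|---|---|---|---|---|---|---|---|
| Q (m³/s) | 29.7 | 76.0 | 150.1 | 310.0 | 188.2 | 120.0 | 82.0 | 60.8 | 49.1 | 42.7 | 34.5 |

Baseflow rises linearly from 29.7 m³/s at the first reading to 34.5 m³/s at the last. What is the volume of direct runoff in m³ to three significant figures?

Direct-runoff ordinates (Q − Q_b): 0.00, 45.82, 119.44, 278.86, 156.58, 87.90, 49.42, 27.74, 15.56, 8.68, 0.00 m³/s.
ΣQ_DR = 790.0 m³/s.
With Δt = 2 h = 7200 s, V = ΣQ_DR · Δt = 790.0 × 7200 = 5.69 × 10^6 m³.

V ≈ 5.69 × 10^6 m³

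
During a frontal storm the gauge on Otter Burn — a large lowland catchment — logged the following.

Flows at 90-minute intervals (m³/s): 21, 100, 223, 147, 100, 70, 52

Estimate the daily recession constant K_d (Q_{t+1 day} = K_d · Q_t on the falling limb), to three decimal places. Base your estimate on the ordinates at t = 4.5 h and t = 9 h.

Between t = 4.5 h and t = 9 h the flow falls from 147 to 52 m³/s over 3×1.5 h = 4.5 h.
Per-interval ratio K = (52/147)^(1/3) = 0.7072; K_d = K^(24/1.5) = 0.004.

K_d ≈ 0.004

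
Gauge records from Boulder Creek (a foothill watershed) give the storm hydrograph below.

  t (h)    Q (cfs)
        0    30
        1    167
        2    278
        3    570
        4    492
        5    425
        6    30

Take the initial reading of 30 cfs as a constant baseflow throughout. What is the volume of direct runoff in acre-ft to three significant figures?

V ≈ 147 acre-ft

Direct-runoff ordinates (Q − Q_b): 0.0, 137.0, 248.0, 540.0, 462.0, 395.0, 0.0 cfs.
ΣQ_DR = 1782 cfs.
With Δt = 1 h = 3600 s, V = ΣQ_DR · Δt = 1782 × 3600 = 6.42 × 10^6 ft³ = 147 acre-ft.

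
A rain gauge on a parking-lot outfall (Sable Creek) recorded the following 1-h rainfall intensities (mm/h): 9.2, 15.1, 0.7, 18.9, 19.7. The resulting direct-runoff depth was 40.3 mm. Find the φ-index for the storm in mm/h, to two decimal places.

Only the 4 blocks with intensity above φ contribute runoff: 9.2, 15.1, 18.9, 19.7 mm/h.
Σ(I−φ)·Δt = d  ⇒  (9.2+15.1+18.9+19.7 − 4φ)·1 = 40.3
φ = (62.90 − 40.3/1) / 4 = 5.65 mm/h.

φ ≈ 5.65 mm/h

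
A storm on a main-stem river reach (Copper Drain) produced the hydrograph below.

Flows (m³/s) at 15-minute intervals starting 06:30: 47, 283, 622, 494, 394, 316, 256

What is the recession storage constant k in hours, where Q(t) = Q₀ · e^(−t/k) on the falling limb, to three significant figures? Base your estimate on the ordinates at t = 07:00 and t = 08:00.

k ≈ 1.13 h

On the falling limb, Q drops from 622 to 256 m³/s between t = 07:00 and t = 08:00 (Δt = 1 h).
k = −Δt / ln(Q₂/Q₁) = −1 / ln(256/622) = 1.13 h.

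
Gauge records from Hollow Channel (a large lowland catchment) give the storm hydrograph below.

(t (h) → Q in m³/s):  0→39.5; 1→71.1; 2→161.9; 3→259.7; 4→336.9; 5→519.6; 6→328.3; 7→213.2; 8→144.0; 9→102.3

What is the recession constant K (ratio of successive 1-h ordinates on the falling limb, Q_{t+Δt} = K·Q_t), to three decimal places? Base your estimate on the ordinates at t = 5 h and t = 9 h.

K ≈ 0.666

Using the recession-limb readings at t = 5 h and t = 9 h: Q falls from 519.6 to 102.3 m³/s over 4 intervals.
K = (Q₂/Q₁)^(1/4) = (102.3/519.6)^(1/4) = 0.666.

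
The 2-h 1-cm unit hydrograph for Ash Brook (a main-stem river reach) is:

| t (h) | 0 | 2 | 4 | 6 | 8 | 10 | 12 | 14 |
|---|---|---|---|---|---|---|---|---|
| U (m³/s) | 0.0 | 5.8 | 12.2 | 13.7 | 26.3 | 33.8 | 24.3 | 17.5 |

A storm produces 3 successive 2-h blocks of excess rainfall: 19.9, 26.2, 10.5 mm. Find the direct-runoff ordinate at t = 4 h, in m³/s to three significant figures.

Q ≈ 39.5 m³/s

By discrete convolution, Q_j = Σ (P_i / 10 mm) · U_{j−i}.
At t = 4 h (j=2): Q = (19.9/10)·12.2 + (26.2/10)·5.8 + (10.5/10)·0.0 = 39.5 m³/s.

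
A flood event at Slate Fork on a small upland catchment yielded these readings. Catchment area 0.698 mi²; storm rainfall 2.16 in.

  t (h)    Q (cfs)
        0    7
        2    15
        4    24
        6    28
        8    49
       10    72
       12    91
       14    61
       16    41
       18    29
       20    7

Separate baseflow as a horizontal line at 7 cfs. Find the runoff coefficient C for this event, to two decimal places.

C ≈ 0.71

ΣQ_DR = 347.0 cfs; V = ΣQ_DR·Δt = 2.498 × 10^6 ft³.
Runoff depth d = V / A = 1.541 in.
C = d / P = 1.541 / 2.16 = 0.71.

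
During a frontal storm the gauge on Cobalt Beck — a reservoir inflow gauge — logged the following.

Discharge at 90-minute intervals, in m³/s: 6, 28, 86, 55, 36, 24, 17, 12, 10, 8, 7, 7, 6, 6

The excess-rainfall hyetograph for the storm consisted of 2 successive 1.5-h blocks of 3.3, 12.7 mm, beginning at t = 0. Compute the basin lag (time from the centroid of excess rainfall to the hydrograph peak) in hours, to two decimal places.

Centroid of excess rainfall: t_c = Σ P_i·t̄_i / ΣP_i = 1.9406 h (block centres at 0.75, 2.25 h).
Hydrograph peak occurs at t = 3 h, so basin lag t_L = 3 − 1.9406 = 1.06 h.

t_L ≈ 1.06 h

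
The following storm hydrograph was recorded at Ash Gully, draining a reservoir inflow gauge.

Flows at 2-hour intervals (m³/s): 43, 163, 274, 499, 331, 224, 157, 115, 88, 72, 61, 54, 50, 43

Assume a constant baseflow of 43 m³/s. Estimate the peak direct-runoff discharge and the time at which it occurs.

Subtracting baseflow gives direct-runoff ordinates: 0.0, 120.0, 231.0, 456.0, 288.0, 181.0, 114.0, 72.0, 45.0, 29.0, 18.0, 11.0, 7.0, 0.0 m³/s.
The maximum is 456.0 m³/s, occurring at the reading for t = 6 h.

Q_p = 456.0 m³/s at t = 6 h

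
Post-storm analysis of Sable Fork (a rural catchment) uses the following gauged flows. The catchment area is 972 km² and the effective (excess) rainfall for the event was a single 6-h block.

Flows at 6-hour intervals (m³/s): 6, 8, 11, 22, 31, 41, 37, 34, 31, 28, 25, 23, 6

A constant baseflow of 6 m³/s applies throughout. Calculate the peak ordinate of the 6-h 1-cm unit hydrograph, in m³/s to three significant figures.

Direct runoff: 0.0, 2.0, 5.0, 16.0, 25.0, 35.0, 31.0, 28.0, 25.0, 22.0, 19.0, 17.0, 0.0 m³/s; ΣQ_DR = 225.0 m³/s, peak = 35.0 m³/s.
Runoff depth d = ΣQ_DR·Δt / A = 225.0 × 21600 / (972 km²) = 5.000 mm.
The 1-cm UH is the DRH scaled by (10 mm)/d, so U_p = 35.0 × 10/5.000 = 70.0 m³/s.

U_p ≈ 70.0 m³/s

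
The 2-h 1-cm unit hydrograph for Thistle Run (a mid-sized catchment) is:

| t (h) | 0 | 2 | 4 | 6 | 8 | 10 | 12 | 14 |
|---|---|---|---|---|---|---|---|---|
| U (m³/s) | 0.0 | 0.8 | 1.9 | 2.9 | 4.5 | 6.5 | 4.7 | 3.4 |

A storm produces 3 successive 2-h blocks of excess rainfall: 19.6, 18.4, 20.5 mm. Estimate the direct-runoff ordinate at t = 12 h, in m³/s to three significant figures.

By discrete convolution, Q_j = Σ (P_i / 10 mm) · U_{j−i}.
At t = 12 h (j=6): Q = (19.6/10)·4.7 + (18.4/10)·6.5 + (20.5/10)·4.5 = 30.4 m³/s.

Q ≈ 30.4 m³/s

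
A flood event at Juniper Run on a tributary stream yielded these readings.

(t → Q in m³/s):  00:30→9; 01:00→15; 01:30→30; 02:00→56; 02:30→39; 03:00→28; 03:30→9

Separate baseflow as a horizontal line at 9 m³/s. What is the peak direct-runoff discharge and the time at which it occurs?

Q_p = 47.0 m³/s at t = 02:00

Subtracting baseflow gives direct-runoff ordinates: 0.0, 6.0, 21.0, 47.0, 30.0, 19.0, 0.0 m³/s.
The maximum is 47.0 m³/s, occurring at the reading for t = 02:00.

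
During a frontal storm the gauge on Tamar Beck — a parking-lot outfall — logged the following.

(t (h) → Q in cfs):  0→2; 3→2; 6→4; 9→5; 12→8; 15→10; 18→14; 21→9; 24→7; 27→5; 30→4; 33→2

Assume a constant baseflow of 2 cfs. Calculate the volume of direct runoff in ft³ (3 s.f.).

Direct-runoff ordinates (Q − Q_b): 0.0, 0.0, 2.0, 3.0, 6.0, 8.0, 12.0, 7.0, 5.0, 3.0, 2.0, 0.0 cfs.
ΣQ_DR = 48.00 cfs.
With Δt = 3 h = 10800 s, V = ΣQ_DR · Δt = 48.00 × 10800 = 5.18 × 10^5 ft³.

V ≈ 5.18 × 10^5 ft³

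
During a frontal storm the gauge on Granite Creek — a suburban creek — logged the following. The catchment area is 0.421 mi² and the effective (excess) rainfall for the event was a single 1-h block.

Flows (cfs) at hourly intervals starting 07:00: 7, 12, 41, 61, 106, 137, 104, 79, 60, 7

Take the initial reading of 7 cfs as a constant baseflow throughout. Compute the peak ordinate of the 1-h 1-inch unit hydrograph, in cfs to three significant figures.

Direct runoff: 0.0, 5.0, 34.0, 54.0, 99.0, 130.0, 97.0, 72.0, 53.0, 0.0 cfs; ΣQ_DR = 544.0 cfs, peak = 130.0 cfs.
Runoff depth d = ΣQ_DR·Δt / A = 544.0 × 3600 / (0.421 mi²) = 2.002 in.
The 1-inch UH is the DRH scaled by (1 in)/d, so U_p = 130.0 × 1/2.002 = 64.9 cfs.

U_p ≈ 64.9 cfs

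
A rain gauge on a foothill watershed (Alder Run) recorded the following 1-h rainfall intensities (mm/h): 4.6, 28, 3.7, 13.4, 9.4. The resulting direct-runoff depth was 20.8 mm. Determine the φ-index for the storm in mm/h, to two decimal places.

Only the 2 blocks with intensity above φ contribute runoff: 28, 13.4 mm/h.
Σ(I−φ)·Δt = d  ⇒  (28+13.4 − 2φ)·1 = 20.8
φ = (41.40 − 20.8/1) / 2 = 10.30 mm/h.

φ ≈ 10.30 mm/h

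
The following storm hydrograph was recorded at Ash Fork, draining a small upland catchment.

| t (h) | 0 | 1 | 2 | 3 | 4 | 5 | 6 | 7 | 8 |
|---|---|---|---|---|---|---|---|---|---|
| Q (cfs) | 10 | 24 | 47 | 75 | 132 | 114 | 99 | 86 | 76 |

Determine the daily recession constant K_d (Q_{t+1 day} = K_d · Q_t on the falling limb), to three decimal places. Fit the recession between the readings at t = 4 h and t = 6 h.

K_d ≈ 0.032

Between t = 4 h and t = 6 h the flow falls from 132 to 99 cfs over 2×1 h = 2 h.
Per-interval ratio K = (99/132)^(1/2) = 0.8660; K_d = K^(24/1) = 0.032.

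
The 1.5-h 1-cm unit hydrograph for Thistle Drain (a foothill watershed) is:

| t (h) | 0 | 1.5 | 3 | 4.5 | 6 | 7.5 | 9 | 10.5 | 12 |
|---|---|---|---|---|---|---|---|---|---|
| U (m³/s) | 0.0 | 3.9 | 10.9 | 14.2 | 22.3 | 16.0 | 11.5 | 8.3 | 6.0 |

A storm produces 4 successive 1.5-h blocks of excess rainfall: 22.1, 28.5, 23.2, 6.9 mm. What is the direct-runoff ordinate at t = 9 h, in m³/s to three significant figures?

By discrete convolution, Q_j = Σ (P_i / 10 mm) · U_{j−i}.
At t = 9 h (j=6): Q = (22.1/10)·11.5 + (28.5/10)·16.0 + (23.2/10)·22.3 + (6.9/10)·14.2 = 133 m³/s.

Q ≈ 133 m³/s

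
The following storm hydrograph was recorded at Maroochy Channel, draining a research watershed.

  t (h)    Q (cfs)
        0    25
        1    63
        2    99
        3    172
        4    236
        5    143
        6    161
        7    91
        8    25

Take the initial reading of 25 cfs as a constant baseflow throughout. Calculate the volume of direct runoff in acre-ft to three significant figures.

Direct-runoff ordinates (Q − Q_b): 0.0, 38.0, 74.0, 147.0, 211.0, 118.0, 136.0, 66.0, 0.0 cfs.
ΣQ_DR = 790.0 cfs.
With Δt = 1 h = 3600 s, V = ΣQ_DR · Δt = 790.0 × 3600 = 2.84 × 10^6 ft³ = 65.3 acre-ft.

V ≈ 65.3 acre-ft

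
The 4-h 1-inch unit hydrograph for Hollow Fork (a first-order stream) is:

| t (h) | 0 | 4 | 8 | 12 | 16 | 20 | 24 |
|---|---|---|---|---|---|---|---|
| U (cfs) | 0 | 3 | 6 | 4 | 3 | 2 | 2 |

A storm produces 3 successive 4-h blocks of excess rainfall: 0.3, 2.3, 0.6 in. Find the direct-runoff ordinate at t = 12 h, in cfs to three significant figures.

Q ≈ 16.8 cfs

By discrete convolution, Q_j = Σ (P_i / 1 in) · U_{j−i}.
At t = 12 h (j=3): Q = (0.3/1)·4 + (2.3/1)·6 + (0.6/1)·3 = 16.8 cfs.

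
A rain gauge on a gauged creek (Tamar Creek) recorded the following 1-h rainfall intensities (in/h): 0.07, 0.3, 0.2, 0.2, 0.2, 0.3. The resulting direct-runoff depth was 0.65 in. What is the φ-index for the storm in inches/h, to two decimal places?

Only the 5 blocks with intensity above φ contribute runoff: 0.3, 0.2, 0.2, 0.2, 0.3 in/h.
Σ(I−φ)·Δt = d  ⇒  (0.3+0.2+0.2+0.2+0.3 − 5φ)·1 = 0.65
φ = (1.200 − 0.65/1) / 5 = 0.11 in/h.

φ ≈ 0.11 in/h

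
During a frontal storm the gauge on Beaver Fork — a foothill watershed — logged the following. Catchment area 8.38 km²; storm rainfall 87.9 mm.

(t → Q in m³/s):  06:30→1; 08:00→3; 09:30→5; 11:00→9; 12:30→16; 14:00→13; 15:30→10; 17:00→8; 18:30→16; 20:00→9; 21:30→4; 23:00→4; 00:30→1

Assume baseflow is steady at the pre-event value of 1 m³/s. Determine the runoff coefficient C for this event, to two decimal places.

C ≈ 0.63

ΣQ_DR = 86.00 m³/s; V = ΣQ_DR·Δt = 4.644 × 10^5 m³.
Runoff depth d = V / A = 55.42 mm.
C = d / P = 55.42 / 87.9 = 0.63.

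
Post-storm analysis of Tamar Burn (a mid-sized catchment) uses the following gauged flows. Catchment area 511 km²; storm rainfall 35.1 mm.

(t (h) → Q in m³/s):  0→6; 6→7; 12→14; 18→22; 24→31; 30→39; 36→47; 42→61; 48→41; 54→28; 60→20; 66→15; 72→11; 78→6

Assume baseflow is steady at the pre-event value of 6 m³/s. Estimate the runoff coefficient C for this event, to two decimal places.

C ≈ 0.32

ΣQ_DR = 264.0 m³/s; V = ΣQ_DR·Δt = 5.702 × 10^6 m³.
Runoff depth d = V / A = 11.16 mm.
C = d / P = 11.16 / 35.1 = 0.32.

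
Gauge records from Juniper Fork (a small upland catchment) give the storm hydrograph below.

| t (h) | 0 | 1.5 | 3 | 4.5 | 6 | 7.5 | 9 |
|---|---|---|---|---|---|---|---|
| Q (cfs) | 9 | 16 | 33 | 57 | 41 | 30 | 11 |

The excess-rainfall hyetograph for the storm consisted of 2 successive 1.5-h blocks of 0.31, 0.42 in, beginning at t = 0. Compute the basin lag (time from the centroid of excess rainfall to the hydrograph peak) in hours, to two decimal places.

Centroid of excess rainfall: t_c = Σ P_i·t̄_i / ΣP_i = 1.6130 h (block centres at 0.75, 2.25 h).
Hydrograph peak occurs at t = 4.5 h, so basin lag t_L = 4.5 − 1.6130 = 2.89 h.

t_L ≈ 2.89 h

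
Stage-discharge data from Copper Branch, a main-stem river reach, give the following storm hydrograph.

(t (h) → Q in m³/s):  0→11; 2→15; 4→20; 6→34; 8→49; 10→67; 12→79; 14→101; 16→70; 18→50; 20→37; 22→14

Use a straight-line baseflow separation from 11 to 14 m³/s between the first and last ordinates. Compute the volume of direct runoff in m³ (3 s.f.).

Direct-runoff ordinates (Q − Q_b): 0.00, 3.73, 8.45, 22.18, 36.91, 54.64, 66.36, 88.09, 56.82, 36.55, 23.27, 0.00 m³/s.
ΣQ_DR = 397.0 m³/s.
With Δt = 2 h = 7200 s, V = ΣQ_DR · Δt = 397.0 × 7200 = 2.86 × 10^6 m³.

V ≈ 2.86 × 10^6 m³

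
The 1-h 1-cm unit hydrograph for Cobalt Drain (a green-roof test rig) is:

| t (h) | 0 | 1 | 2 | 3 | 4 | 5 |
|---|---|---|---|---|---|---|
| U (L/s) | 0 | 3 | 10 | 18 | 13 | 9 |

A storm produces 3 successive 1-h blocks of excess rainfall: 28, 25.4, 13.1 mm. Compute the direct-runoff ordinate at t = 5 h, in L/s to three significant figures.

By discrete convolution, Q_j = Σ (P_i / 10 mm) · U_{j−i}.
At t = 5 h (j=5): Q = (28/10)·9 + (25.4/10)·13 + (13.1/10)·18 = 81.8 L/s.

Q ≈ 81.8 L/s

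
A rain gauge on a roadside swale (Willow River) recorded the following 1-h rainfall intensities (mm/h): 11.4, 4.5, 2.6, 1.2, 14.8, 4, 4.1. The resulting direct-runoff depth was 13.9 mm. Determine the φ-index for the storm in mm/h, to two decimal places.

φ ≈ 6.15 mm/h

Only the 2 blocks with intensity above φ contribute runoff: 11.4, 14.8 mm/h.
Σ(I−φ)·Δt = d  ⇒  (11.4+14.8 − 2φ)·1 = 13.9
φ = (26.20 − 13.9/1) / 2 = 6.15 mm/h.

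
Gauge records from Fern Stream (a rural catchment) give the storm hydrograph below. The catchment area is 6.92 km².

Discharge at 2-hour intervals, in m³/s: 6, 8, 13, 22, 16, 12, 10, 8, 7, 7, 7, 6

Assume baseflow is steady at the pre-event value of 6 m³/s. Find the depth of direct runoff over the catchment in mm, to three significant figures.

Direct runoff: 0.0, 2.0, 7.0, 16.0, 10.0, 6.0, 4.0, 2.0, 1.0, 1.0, 1.0, 0.0 m³/s; ΣQ_DR = 50.00 m³/s.
V = ΣQ_DR · Δt = 50.00 × 7200 s = 3.600 × 10^5 m³.
Over A = 6.92 km², depth = V / A = 52.0 mm.

d ≈ 52.0 mm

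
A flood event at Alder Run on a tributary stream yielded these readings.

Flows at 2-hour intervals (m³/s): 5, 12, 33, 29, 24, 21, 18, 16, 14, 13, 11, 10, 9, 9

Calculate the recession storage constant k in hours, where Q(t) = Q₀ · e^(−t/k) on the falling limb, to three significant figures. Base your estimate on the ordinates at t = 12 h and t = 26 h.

k ≈ 20.2 h

On the falling limb, Q drops from 18 to 9 m³/s between t = 12 h and t = 26 h (Δt = 14 h).
k = −Δt / ln(Q₂/Q₁) = −14 / ln(9/18) = 20.2 h.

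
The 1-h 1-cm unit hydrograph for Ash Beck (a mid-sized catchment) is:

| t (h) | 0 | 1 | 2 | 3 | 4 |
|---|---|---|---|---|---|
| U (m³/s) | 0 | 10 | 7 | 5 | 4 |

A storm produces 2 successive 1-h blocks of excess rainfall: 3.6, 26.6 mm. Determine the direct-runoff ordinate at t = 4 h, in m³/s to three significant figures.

Q ≈ 14.7 m³/s

By discrete convolution, Q_j = Σ (P_i / 10 mm) · U_{j−i}.
At t = 4 h (j=4): Q = (3.6/10)·4 + (26.6/10)·5 = 14.7 m³/s.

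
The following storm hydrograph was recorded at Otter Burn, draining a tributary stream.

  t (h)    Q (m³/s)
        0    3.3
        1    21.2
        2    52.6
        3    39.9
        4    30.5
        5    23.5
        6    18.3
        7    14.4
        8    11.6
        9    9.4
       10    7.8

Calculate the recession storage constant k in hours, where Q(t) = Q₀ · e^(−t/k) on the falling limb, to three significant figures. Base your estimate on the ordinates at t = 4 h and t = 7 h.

On the falling limb, Q drops from 30.5 to 14.4 m³/s between t = 4 h and t = 7 h (Δt = 3 h).
k = −Δt / ln(Q₂/Q₁) = −3 / ln(14.4/30.5) = 4.00 h.

k ≈ 4.00 h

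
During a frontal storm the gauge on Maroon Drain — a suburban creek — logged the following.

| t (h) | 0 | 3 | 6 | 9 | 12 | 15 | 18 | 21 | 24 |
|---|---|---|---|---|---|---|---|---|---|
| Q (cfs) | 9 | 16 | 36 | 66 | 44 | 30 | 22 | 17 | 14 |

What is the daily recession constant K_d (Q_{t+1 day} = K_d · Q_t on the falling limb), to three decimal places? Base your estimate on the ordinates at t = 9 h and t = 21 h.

Between t = 9 h and t = 21 h the flow falls from 66 to 17 cfs over 4×3 h = 12 h.
Per-interval ratio K = (17/66)^(1/4) = 0.7124; K_d = K^(24/3) = 0.066.

K_d ≈ 0.066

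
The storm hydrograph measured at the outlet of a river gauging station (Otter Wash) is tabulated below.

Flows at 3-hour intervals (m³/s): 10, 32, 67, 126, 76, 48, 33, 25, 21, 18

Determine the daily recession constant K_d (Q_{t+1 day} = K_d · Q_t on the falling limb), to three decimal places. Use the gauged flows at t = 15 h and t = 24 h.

K_d ≈ 0.110

Between t = 15 h and t = 24 h the flow falls from 48 to 21 m³/s over 3×3 h = 9 h.
Per-interval ratio K = (21/48)^(1/3) = 0.7591; K_d = K^(24/3) = 0.110.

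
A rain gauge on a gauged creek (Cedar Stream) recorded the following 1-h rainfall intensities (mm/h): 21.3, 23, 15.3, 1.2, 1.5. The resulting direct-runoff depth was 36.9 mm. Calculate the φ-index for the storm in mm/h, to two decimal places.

Only the 3 blocks with intensity above φ contribute runoff: 21.3, 23, 15.3 mm/h.
Σ(I−φ)·Δt = d  ⇒  (21.3+23+15.3 − 3φ)·1 = 36.9
φ = (59.60 − 36.9/1) / 3 = 7.57 mm/h.

φ ≈ 7.57 mm/h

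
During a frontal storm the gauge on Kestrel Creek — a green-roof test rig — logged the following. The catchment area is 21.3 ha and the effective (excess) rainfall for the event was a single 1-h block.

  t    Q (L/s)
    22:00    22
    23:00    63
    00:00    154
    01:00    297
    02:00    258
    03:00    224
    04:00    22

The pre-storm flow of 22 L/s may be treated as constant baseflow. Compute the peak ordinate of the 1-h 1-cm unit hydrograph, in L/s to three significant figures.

Direct runoff: 0.0, 41.0, 132.0, 275.0, 236.0, 202.0, 0.0 L/s; ΣQ_DR = 886.0 L/s, peak = 275.0 L/s.
Runoff depth d = ΣQ_DR·Δt / A = 886.0 × 3600 / (21.3 ha) = 14.97 mm.
The 1-cm UH is the DRH scaled by (10 mm)/d, so U_p = 275.0 × 10/14.97 = 184 L/s.

U_p ≈ 184 L/s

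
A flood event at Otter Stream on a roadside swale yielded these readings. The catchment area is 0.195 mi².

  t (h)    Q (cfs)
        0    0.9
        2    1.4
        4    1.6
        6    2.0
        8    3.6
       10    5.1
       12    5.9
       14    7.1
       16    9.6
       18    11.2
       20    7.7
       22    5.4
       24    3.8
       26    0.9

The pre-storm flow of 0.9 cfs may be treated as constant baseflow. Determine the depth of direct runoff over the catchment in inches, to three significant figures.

d ≈ 0.852 in

Direct runoff: 0.0, 0.5, 0.7, 1.1, 2.7, 4.2, 5.0, 6.2, 8.7, 10.3, 6.8, 4.5, 2.9, 0.0 cfs; ΣQ_DR = 53.60 cfs.
V = ΣQ_DR · Δt = 53.60 × 7200 s = 3.859 × 10^5 ft³.
Over A = 0.195 mi², depth = V / A = 0.852 in.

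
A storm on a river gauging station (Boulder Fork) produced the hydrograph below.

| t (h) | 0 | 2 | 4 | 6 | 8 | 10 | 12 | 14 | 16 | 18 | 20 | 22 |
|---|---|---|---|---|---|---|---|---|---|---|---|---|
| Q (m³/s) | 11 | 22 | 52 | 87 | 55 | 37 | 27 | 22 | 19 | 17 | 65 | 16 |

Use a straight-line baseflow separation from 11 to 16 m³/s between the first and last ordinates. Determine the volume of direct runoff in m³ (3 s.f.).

V ≈ 1.93 × 10^6 m³

Direct-runoff ordinates (Q − Q_b): 0.00, 10.55, 40.09, 74.64, 42.18, 23.73, 13.27, 7.82, 4.36, 1.91, 49.45, 0.00 m³/s.
ΣQ_DR = 268.0 m³/s.
With Δt = 2 h = 7200 s, V = ΣQ_DR · Δt = 268.0 × 7200 = 1.93 × 10^6 m³.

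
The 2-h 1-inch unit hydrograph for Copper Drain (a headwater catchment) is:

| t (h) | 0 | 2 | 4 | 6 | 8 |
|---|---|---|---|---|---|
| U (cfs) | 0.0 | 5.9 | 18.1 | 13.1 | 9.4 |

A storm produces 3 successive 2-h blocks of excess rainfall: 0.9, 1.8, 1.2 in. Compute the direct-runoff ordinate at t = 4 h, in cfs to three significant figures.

By discrete convolution, Q_j = Σ (P_i / 1 in) · U_{j−i}.
At t = 4 h (j=2): Q = (0.9/1)·18.1 + (1.8/1)·5.9 + (1.2/1)·0.0 = 26.9 cfs.

Q ≈ 26.9 cfs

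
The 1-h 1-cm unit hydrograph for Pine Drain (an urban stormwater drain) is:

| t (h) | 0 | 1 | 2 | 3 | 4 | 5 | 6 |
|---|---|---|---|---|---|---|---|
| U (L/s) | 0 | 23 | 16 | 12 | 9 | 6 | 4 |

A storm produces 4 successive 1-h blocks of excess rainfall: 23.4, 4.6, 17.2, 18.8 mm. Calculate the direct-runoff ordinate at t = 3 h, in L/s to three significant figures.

By discrete convolution, Q_j = Σ (P_i / 10 mm) · U_{j−i}.
At t = 3 h (j=3): Q = (23.4/10)·12 + (4.6/10)·16 + (17.2/10)·23 + (18.8/10)·0 = 75.0 L/s.

Q ≈ 75.0 L/s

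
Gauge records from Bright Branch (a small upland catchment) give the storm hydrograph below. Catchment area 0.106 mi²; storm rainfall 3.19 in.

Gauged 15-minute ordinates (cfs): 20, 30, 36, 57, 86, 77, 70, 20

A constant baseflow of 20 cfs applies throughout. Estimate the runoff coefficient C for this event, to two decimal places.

ΣQ_DR = 236.0 cfs; V = ΣQ_DR·Δt = 2.124 × 10^5 ft³.
Runoff depth d = V / A = 0.8625 in.
C = d / P = 0.8625 / 3.19 = 0.27.

C ≈ 0.27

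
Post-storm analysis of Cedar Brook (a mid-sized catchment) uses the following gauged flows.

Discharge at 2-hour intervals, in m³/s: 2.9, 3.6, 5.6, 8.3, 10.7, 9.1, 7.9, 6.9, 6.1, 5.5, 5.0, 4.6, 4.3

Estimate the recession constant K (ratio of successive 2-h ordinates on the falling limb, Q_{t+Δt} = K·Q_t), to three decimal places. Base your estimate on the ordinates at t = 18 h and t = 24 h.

K ≈ 0.921

Using the recession-limb readings at t = 18 h and t = 24 h: Q falls from 5.5 to 4.3 m³/s over 3 intervals.
K = (Q₂/Q₁)^(1/3) = (4.3/5.5)^(1/3) = 0.921.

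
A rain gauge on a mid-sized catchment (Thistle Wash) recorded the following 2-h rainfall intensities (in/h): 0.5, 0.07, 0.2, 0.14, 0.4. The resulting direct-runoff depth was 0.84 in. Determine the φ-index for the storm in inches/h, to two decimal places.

φ ≈ 0.24 in/h

Only the 2 blocks with intensity above φ contribute runoff: 0.5, 0.4 in/h.
Σ(I−φ)·Δt = d  ⇒  (0.5+0.4 − 2φ)·2 = 0.84
φ = (0.9000 − 0.84/2) / 2 = 0.24 in/h.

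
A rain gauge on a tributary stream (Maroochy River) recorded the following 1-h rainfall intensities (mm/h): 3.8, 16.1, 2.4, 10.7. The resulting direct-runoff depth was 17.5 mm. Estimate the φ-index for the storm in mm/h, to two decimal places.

φ ≈ 4.65 mm/h

Only the 2 blocks with intensity above φ contribute runoff: 16.1, 10.7 mm/h.
Σ(I−φ)·Δt = d  ⇒  (16.1+10.7 − 2φ)·1 = 17.5
φ = (26.80 − 17.5/1) / 2 = 4.65 mm/h.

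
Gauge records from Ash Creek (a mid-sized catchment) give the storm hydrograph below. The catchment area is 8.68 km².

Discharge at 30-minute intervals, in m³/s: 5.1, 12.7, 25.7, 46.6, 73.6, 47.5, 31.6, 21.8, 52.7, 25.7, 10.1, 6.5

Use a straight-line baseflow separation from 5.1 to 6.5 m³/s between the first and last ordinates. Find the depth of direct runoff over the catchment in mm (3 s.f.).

Direct runoff: 0.00, 7.47, 20.35, 41.12, 67.99, 41.76, 25.74, 15.81, 46.58, 19.45, 3.73, 0.00 m³/s; ΣQ_DR = 290.0 m³/s.
V = ΣQ_DR · Δt = 290.0 × 1800 s = 5.220 × 10^5 m³.
Over A = 8.68 km², depth = V / A = 60.1 mm.

d ≈ 60.1 mm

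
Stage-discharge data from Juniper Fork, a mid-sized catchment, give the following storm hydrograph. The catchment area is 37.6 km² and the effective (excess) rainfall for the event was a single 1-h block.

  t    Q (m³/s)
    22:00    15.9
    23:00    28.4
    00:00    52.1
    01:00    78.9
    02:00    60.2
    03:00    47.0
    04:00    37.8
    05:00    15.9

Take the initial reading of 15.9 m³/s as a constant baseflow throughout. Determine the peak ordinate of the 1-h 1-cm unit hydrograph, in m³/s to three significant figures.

U_p ≈ 31.5 m³/s

Direct runoff: 0.0, 12.5, 36.2, 63.0, 44.3, 31.1, 21.9, 0.0 m³/s; ΣQ_DR = 209.0 m³/s, peak = 63.0 m³/s.
Runoff depth d = ΣQ_DR·Δt / A = 209.0 × 3600 / (37.6 km²) = 20.01 mm.
The 1-cm UH is the DRH scaled by (10 mm)/d, so U_p = 63.0 × 10/20.01 = 31.5 m³/s.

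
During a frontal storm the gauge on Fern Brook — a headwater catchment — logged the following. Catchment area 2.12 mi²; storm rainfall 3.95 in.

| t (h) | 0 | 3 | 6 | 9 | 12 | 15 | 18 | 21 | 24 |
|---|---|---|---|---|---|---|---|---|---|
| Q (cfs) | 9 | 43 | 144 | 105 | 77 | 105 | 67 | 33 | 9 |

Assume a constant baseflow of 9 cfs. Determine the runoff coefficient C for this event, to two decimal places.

C ≈ 0.28

ΣQ_DR = 511.0 cfs; V = ΣQ_DR·Δt = 5.519 × 10^6 ft³.
Runoff depth d = V / A = 1.121 in.
C = d / P = 1.121 / 3.95 = 0.28.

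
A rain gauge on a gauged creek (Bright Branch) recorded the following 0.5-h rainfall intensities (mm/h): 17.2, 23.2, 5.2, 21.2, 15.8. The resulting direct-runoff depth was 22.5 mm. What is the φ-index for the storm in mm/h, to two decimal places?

Only the 4 blocks with intensity above φ contribute runoff: 17.2, 23.2, 21.2, 15.8 mm/h.
Σ(I−φ)·Δt = d  ⇒  (17.2+23.2+21.2+15.8 − 4φ)·0.5 = 22.5
φ = (77.40 − 22.5/0.5) / 4 = 8.10 mm/h.

φ ≈ 8.10 mm/h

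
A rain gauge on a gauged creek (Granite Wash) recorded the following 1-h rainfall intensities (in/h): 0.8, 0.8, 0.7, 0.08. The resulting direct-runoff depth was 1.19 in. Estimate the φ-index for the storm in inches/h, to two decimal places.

Only the 3 blocks with intensity above φ contribute runoff: 0.8, 0.8, 0.7 in/h.
Σ(I−φ)·Δt = d  ⇒  (0.8+0.8+0.7 − 3φ)·1 = 1.19
φ = (2.300 − 1.19/1) / 3 = 0.37 in/h.

φ ≈ 0.37 in/h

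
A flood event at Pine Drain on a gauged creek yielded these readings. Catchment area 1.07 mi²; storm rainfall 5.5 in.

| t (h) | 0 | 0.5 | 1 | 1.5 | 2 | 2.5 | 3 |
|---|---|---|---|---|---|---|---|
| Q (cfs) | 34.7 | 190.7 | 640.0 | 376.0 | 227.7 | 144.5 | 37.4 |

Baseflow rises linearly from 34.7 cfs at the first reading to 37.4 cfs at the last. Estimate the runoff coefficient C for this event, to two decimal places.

C ≈ 0.18

ΣQ_DR = 1399 cfs; V = ΣQ_DR·Δt = 2.518 × 10^6 ft³.
Runoff depth d = V / A = 1.013 in.
C = d / P = 1.013 / 5.5 = 0.18.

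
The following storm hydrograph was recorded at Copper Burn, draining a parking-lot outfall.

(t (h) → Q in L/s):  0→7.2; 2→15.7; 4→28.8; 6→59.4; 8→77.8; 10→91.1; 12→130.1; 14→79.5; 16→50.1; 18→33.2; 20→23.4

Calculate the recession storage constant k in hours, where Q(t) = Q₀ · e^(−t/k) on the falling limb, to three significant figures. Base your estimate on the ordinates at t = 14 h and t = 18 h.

k ≈ 4.58 h

On the falling limb, Q drops from 79.5 to 33.2 L/s between t = 14 h and t = 18 h (Δt = 4 h).
k = −Δt / ln(Q₂/Q₁) = −4 / ln(33.2/79.5) = 4.58 h.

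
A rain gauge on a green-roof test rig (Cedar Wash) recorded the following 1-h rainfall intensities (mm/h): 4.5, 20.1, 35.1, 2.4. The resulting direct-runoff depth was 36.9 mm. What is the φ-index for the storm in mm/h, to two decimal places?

Only the 2 blocks with intensity above φ contribute runoff: 20.1, 35.1 mm/h.
Σ(I−φ)·Δt = d  ⇒  (20.1+35.1 − 2φ)·1 = 36.9
φ = (55.20 − 36.9/1) / 2 = 9.15 mm/h.

φ ≈ 9.15 mm/h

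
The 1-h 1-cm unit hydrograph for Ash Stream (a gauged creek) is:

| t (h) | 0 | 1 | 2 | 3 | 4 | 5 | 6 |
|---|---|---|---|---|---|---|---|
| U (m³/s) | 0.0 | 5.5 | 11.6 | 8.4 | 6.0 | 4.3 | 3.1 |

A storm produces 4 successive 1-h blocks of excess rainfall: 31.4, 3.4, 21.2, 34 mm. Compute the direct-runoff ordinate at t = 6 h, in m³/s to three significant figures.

Q ≈ 52.5 m³/s

By discrete convolution, Q_j = Σ (P_i / 10 mm) · U_{j−i}.
At t = 6 h (j=6): Q = (31.4/10)·3.1 + (3.4/10)·4.3 + (21.2/10)·6.0 + (34/10)·8.4 = 52.5 m³/s.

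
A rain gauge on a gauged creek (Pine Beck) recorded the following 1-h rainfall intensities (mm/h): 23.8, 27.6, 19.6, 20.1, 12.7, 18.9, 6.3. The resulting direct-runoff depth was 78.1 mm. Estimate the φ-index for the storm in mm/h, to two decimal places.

Only the 6 blocks with intensity above φ contribute runoff: 23.8, 27.6, 19.6, 20.1, 12.7, 18.9 mm/h.
Σ(I−φ)·Δt = d  ⇒  (23.8+27.6+19.6+20.1+12.7+18.9 − 6φ)·1 = 78.1
φ = (122.7 − 78.1/1) / 6 = 7.43 mm/h.

φ ≈ 7.43 mm/h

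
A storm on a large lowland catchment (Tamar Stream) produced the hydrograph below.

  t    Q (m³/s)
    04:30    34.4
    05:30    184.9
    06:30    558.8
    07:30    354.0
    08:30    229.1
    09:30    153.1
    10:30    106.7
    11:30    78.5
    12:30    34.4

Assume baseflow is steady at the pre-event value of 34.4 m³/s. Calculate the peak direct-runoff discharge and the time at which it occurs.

Subtracting baseflow gives direct-runoff ordinates: 0.0, 150.5, 524.4, 319.6, 194.7, 118.7, 72.3, 44.1, 0.0 m³/s.
The maximum is 524.4 m³/s, occurring at the reading for t = 06:30.

Q_p = 524.4 m³/s at t = 06:30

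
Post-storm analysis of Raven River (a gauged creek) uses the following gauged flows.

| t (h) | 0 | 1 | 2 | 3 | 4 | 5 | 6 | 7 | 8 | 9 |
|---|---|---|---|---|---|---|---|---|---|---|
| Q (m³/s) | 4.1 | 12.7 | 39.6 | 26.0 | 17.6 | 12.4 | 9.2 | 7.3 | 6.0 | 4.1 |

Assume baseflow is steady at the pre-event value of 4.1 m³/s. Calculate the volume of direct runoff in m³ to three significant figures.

V ≈ 3.53 × 10^5 m³

Direct-runoff ordinates (Q − Q_b): 0.0, 8.6, 35.5, 21.9, 13.5, 8.3, 5.1, 3.2, 1.9, 0.0 m³/s.
ΣQ_DR = 98.00 m³/s.
With Δt = 1 h = 3600 s, V = ΣQ_DR · Δt = 98.00 × 3600 = 3.53 × 10^5 m³.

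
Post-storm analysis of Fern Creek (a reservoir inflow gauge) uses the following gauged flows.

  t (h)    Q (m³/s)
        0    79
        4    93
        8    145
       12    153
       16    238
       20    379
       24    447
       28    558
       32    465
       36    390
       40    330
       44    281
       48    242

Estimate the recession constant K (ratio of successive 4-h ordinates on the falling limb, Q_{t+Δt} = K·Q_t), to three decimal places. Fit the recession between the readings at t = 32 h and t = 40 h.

Using the recession-limb readings at t = 32 h and t = 40 h: Q falls from 465 to 330 m³/s over 2 intervals.
K = (Q₂/Q₁)^(1/2) = (330/465)^(1/2) = 0.842.

K ≈ 0.842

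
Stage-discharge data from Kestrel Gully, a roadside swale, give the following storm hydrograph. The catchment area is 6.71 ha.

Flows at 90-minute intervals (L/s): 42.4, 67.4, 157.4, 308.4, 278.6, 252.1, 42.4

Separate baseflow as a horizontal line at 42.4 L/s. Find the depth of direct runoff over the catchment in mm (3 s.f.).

Direct runoff: 0.0, 25.0, 115.0, 266.0, 236.2, 209.7, 0.0 L/s; ΣQ_DR = 851.9 L/s.
V = ΣQ_DR · Δt = 851.9 × 5400 s = 4.600 × 10^6 L.
Over A = 6.71 ha, depth = V / A = 68.6 mm.

d ≈ 68.6 mm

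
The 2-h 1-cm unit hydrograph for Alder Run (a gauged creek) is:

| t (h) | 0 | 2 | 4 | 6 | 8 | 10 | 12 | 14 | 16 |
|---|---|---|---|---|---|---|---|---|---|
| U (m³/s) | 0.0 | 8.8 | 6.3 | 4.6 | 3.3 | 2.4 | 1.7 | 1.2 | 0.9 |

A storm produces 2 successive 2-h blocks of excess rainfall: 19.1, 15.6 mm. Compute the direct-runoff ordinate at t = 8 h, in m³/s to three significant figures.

Q ≈ 13.5 m³/s

By discrete convolution, Q_j = Σ (P_i / 10 mm) · U_{j−i}.
At t = 8 h (j=4): Q = (19.1/10)·3.3 + (15.6/10)·4.6 = 13.5 m³/s.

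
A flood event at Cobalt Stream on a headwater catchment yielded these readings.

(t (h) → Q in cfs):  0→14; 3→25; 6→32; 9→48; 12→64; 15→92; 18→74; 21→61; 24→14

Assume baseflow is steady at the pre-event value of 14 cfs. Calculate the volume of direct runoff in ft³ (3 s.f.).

Direct-runoff ordinates (Q − Q_b): 0.0, 11.0, 18.0, 34.0, 50.0, 78.0, 60.0, 47.0, 0.0 cfs.
ΣQ_DR = 298.0 cfs.
With Δt = 3 h = 10800 s, V = ΣQ_DR · Δt = 298.0 × 10800 = 3.22 × 10^6 ft³.

V ≈ 3.22 × 10^6 ft³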